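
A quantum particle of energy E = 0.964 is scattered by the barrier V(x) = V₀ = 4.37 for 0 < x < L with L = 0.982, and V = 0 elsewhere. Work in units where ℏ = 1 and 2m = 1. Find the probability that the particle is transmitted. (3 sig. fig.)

Since E < V₀ the interior solution is evanescent with decay constant κ = √(2m(V₀ − E))/ℏ = 1.846.
κL = 1.812, sinh(κL) = 2.981.
The exact tunnelling result is T⁻¹ = 1 + V₀² sinh²(κL) / [4E(V₀ − E)] = 13.92, so T = 0.0718.

T = 0.0718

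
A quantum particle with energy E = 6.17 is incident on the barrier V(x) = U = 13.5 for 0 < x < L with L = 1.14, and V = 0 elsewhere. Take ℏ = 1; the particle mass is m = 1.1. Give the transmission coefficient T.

T = 0.000419

E < U: inside the barrier ψ ∝ e^{±κx} with κ = √(2m(U − E))/ℏ = 4.016.
κL = 4.578, sinh(κL) = 48.65.
The exact tunnelling result is T⁻¹ = 1 + U² sinh²(κL) / [4E(U − E)] = 2385, so T = 0.000419.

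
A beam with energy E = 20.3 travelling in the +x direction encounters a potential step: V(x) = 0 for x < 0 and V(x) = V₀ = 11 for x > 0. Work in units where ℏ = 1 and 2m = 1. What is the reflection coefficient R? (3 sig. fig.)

R = 0.0371

The wavenumbers are k₁ = √(2mE)/ℏ = 4.506 on the left and k₂ = √(2m(E − V₀))/ℏ = 3.050 on the right.
Continuity of ψ and ψ′ at the step yields the reflection amplitude r = (k₁ − k₂)/(k₁ + k₂) = 0.1927; thus R = |r|² = 0.03714, T = 0.9629.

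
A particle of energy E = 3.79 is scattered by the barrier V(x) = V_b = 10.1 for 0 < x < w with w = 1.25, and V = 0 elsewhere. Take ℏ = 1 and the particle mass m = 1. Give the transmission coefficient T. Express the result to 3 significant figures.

T = 0.000521

Since E < V_b the interior solution is evanescent with decay constant κ = √(2m(V_b − E))/ℏ = 3.552.
κw = 4.441, sinh(κw) = 42.41.
Matching ψ, ψ′ at both faces gives T = [1 + V_b² sinh²(κw) / (4E(V_b − E))]⁻¹ = 1/1919 = 0.000521.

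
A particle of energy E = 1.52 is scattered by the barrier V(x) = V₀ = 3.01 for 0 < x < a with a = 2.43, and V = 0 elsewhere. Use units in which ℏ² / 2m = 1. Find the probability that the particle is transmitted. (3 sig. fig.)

T = 0.0106

E < V₀: inside the barrier ψ ∝ e^{±κx} with κ = √(2m(V₀ − E))/ℏ = 1.221.
κa = 2.966, sinh(κa) = 9.683.
Matching ψ, ψ′ at both faces gives T = [1 + V₀² sinh²(κa) / (4E(V₀ − E))]⁻¹ = 1/94.77 = 0.0106.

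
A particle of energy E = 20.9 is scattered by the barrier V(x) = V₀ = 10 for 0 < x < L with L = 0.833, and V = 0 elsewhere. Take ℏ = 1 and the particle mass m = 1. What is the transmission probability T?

T = 0.952

E > V₀: inside the barrier k₂ = √(2m(E − V₀))/ℏ = 4.669, k₂L = 3.889.
Matching at both interfaces gives T⁻¹ = 1 + V₀² sin²(k₂L) / [4E(E − V₀)] = 1.051, hence T = 0.952.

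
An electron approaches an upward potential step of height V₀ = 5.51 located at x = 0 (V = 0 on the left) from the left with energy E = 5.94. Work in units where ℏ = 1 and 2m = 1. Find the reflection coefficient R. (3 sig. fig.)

On each side the TISE gives plane waves with k = √(2m(E − V))/ℏ: k₁ = √(2·½·5.94) = 2.437, k₂ = √(2·½·0.43) = 0.6557.
Continuity of ψ and ψ′ at the step yields the reflection amplitude r = (k₁ − k₂)/(k₁ + k₂) = 0.5760; thus R = |r|² = 0.3317, T = 0.6683.

R = 0.332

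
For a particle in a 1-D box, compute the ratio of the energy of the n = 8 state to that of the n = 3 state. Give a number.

E_n = n²π²ℏ²/(2mL²) so the ratio is n₂²/n₁² = 64/9 = 7.11111.

7.11111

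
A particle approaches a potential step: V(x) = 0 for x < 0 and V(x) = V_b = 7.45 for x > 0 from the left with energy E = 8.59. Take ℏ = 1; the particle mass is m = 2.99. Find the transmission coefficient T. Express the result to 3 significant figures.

The wavenumbers are k₁ = √(2mE)/ℏ = 7.167 on the left and k₂ = √(2m(E − V_b))/ℏ = 2.611 on the right.
Matching ψ and ψ′ at x = 0 gives r = (k₁ − k₂)/(k₁ + k₂), so R = r² = 0.2171 and T = 1 − R = 0.7829.

T = 0.783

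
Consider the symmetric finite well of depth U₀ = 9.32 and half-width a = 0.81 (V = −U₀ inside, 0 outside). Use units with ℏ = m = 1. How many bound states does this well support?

Define the well-strength parameter z₀ = (a/ℏ)√(2mU₀) = 0.81 × √(2·1·9.32) = 3.497.
A new bound state (alternating even/odd) appears each time z₀ passes a multiple of π/2, so N = ⌊2z₀/π⌋ + 1 = ⌊2.226⌋ + 1 = 3.

N = 3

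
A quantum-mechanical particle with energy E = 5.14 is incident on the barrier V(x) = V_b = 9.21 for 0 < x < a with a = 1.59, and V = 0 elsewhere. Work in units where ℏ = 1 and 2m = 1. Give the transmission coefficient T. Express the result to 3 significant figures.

T = 0.00644

E < V_b: inside the barrier ψ ∝ e^{±κx} with κ = √(2m(V_b − E))/ℏ = 2.017.
κa = 3.208, sinh(κa) = 12.34.
The exact tunnelling result is T⁻¹ = 1 + V_b² sinh²(κa) / [4E(V_b − E)] = 155.4, so T = 0.00644.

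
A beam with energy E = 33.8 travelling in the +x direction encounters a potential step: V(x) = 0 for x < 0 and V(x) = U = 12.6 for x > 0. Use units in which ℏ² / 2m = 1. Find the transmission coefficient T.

The wavenumbers are k₁ = √(2mE)/ℏ = 5.814 on the left and k₂ = √(2m(E − U))/ℏ = 4.604 on the right.
Continuity of ψ and ψ′ at the step yields the reflection amplitude r = (k₁ − k₂)/(k₁ + k₂) = 0.1161; thus R = |r|² = 0.01348, T = 0.9865.

T = 0.987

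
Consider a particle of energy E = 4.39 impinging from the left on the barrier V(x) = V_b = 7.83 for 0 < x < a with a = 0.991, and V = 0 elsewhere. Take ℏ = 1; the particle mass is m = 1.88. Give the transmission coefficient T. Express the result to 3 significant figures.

E < V_b: inside the barrier ψ ∝ e^{±κx} with κ = √(2m(V_b − E))/ℏ = 3.596.
κa = 3.564, sinh(κa) = 17.64.
The exact tunnelling result is T⁻¹ = 1 + V_b² sinh²(κa) / [4E(V_b − E)] = 316.8, so T = 0.00316.

T = 0.00316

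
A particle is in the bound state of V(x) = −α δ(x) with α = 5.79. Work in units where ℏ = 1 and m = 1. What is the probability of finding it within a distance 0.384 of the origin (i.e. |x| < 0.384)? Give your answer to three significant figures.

P = 0.988

The normalised bound state is ψ = √κ e^{−κ|x|} with κ = mα/ℏ² = 5.790.
P(|x| < d) = ∫_{−d}^{d} κ e^{−2κ|x|} dx = 1 − e^{−2κd} = 1 − e^{−4.447} = 0.9883.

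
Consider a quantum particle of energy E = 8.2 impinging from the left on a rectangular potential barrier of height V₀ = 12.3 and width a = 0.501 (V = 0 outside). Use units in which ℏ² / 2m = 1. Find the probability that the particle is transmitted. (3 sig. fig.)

T = 0.383

E < V₀: inside the barrier ψ ∝ e^{±κx} with κ = √(2m(V₀ − E))/ℏ = 2.025.
κa = 1.014, sinh(κa) = 1.198.
Matching ψ, ψ′ at both faces gives T = [1 + V₀² sinh²(κa) / (4E(V₀ − E))]⁻¹ = 1/2.614 = 0.383.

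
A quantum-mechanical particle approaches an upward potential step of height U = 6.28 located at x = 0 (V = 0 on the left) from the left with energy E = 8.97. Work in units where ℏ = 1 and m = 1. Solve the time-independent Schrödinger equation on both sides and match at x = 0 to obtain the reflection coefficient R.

The wavenumbers are k₁ = √(2mE)/ℏ = 4.236 on the left and k₂ = √(2m(E − U))/ℏ = 2.319 on the right.
Continuity of ψ and ψ′ at the step yields the reflection amplitude r = (k₁ − k₂)/(k₁ + k₂) = 0.2923; thus R = |r|² = 0.08544, T = 0.9146.

R = 0.0854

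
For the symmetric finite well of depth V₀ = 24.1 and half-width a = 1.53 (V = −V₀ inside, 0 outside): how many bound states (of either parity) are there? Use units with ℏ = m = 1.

The dimensionless depth is z₀ = a√(2mV₀)/ℏ = 1.53 × √(48.20) = 10.62.
A new bound state (alternating even/odd) appears each time z₀ passes a multiple of π/2, so N = ⌊2z₀/π⌋ + 1 = ⌊6.762⌋ + 1 = 7.

N = 7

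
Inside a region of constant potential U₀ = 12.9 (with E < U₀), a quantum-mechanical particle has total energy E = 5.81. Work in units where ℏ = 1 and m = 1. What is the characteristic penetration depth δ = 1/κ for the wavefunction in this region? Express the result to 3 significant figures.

Since E < U₀ the TISE in this region is ψ'' = κ²ψ with κ = √(2m(U₀ − E))/ℏ.
κ = √(2 × 1 × 7.09) = 3.766. The penetration depth is δ = 1/κ = 0.266.

δ = 0.266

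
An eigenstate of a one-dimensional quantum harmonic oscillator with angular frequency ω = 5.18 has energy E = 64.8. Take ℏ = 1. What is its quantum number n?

n = 12

E_n = ℏω(n + ½) ⇒ n = E/(ℏω) − ½ = 64.8/5.18 − 0.5 = 12.010 → n = 12.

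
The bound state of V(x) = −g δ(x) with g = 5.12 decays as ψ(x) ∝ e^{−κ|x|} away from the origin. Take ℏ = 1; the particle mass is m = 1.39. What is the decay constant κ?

κ = 7.12

Integrating the TISE across x = 0 gives the cusp condition ψ'(0⁺) − ψ'(0⁻) = −(2mg/ℏ²)ψ(0).
With ψ ∝ e^{−κ|x|} this yields −2κ = −2mg/ℏ², so κ = mg/ℏ² = 7.117.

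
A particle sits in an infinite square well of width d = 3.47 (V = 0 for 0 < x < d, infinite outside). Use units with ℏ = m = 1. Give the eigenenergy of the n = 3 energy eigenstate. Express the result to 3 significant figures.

The infinite-well eigenfunctions ψ_n = √(2/d) sin(nπx/d) vanish at both walls, giving E_n = n²π²ℏ²/(2md²).
E_3 = 3² × π² / (2 × 1 × 3.47²) = 3.689.

E = 3.69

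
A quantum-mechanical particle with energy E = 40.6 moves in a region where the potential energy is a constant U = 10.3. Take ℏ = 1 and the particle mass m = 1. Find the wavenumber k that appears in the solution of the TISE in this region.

With E > U the solution is oscillatory, ψ ∝ e^{±ikx} with k = √(2m(E − U))/ℏ.
k = √(2 × 1 × 30.3) = 7.785.

k = 7.78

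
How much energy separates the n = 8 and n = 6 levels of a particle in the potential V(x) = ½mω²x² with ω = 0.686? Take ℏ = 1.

E_n = ℏω(n + ½), so ΔE = (8 − 6) ℏω = 2 × 0.686 = 1.372.

ΔE = 1.37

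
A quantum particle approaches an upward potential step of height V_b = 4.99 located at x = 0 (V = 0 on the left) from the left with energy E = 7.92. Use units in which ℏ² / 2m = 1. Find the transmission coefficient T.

T = 0.941

On each side the TISE gives plane waves with k = √(2m(E − V))/ℏ: k₁ = √(2·½·7.92) = 2.814, k₂ = √(2·½·2.93) = 1.712.
Continuity of ψ and ψ′ at the step yields the reflection amplitude r = (k₁ − k₂)/(k₁ + k₂) = 0.2436; thus R = |r|² = 0.05934, T = 0.9407.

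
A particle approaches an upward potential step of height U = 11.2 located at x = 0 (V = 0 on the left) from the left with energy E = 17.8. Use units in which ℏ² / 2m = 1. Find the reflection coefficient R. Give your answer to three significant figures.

The wavenumbers are k₁ = √(2mE)/ℏ = 4.219 on the left and k₂ = √(2m(E − U))/ℏ = 2.569 on the right.
Continuity of ψ and ψ′ at the step yields the reflection amplitude r = (k₁ − k₂)/(k₁ + k₂) = 0.2431; thus R = |r|² = 0.05908, T = 0.9409.

R = 0.0591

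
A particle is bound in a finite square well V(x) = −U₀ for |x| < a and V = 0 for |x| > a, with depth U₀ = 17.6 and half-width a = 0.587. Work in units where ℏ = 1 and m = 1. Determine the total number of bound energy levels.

N = 3

Define the well-strength parameter z₀ = (a/ℏ)√(2mU₀) = 0.587 × √(2·1·17.6) = 3.483.
The even/odd transcendental equations gain one root per π/2 in z₀, giving N = 1 + ⌊2z₀/π⌋ = 1 + ⌊2.217⌋ = 3.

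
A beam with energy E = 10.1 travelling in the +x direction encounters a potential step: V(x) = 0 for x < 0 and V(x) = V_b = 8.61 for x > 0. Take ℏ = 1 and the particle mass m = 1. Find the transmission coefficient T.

T = 0.802

On each side the TISE gives plane waves with k = √(2m(E − V))/ℏ: k₁ = √(2·1·10.1) = 4.494, k₂ = √(2·1·1.49) = 1.726.
Continuity of ψ and ψ′ at the step yields the reflection amplitude r = (k₁ − k₂)/(k₁ + k₂) = 0.4450; thus R = |r|² = 0.1980, T = 0.8020.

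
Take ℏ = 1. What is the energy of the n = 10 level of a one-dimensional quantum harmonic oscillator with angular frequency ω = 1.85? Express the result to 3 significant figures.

The oscillator eigenvalues are E_n = ℏω(n + ½), so E_10 = 1.85 × 10.5 = 19.43.

E = 19.4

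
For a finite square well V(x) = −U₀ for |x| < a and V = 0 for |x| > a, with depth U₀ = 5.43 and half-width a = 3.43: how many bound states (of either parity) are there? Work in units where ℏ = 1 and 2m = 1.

The dimensionless depth is z₀ = a√(2mU₀)/ℏ = 3.43 × √(5.430) = 7.993.
A new bound state (alternating even/odd) appears each time z₀ passes a multiple of π/2, so N = ⌊2z₀/π⌋ + 1 = ⌊5.088⌋ + 1 = 6.

N = 6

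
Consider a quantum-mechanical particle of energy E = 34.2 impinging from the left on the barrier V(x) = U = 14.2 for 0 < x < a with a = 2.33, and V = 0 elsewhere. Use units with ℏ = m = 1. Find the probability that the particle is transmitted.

T = 0.952

E > U: inside the barrier k₂ = √(2m(E − U))/ℏ = 6.325, k₂a = 14.74.
Matching at both interfaces gives T⁻¹ = 1 + U² sin²(k₂a) / [4E(E − U)] = 1.050, hence T = 0.952.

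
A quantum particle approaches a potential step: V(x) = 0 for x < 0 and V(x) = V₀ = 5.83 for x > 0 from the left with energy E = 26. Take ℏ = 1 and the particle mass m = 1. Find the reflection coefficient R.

R = 0.00402

On each side the TISE gives plane waves with k = √(2m(E − V))/ℏ: k₁ = √(2·1·26) = 7.211, k₂ = √(2·1·20.17) = 6.351.
Matching ψ and ψ′ at x = 0 gives r = (k₁ − k₂)/(k₁ + k₂), so R = r² = 0.004018 and T = 1 − R = 0.9960.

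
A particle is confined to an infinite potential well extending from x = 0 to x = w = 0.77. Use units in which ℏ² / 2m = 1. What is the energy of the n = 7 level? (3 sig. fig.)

E = 816

Requiring ψ(0) = ψ(w) = 0 quantises k = nπ/w, hence E_n = ℏ²k²/2m = n²π²ℏ²/(2mw²).
E_7 = 7² × π² / (2 × 0.5 × 0.77²) = 815.7.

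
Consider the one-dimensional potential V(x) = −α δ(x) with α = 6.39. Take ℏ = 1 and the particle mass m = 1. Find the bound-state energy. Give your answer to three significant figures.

E = -20.4

For x ≠ 0 the bound state is ψ ∝ e^{−κ|x|}; integrating the TISE across the delta gives the cusp condition 2κ = 2mα/ℏ², so κ = 6.390.
Then E = −ℏ²κ²/(2m) = −mα²/(2ℏ²) = -20.42.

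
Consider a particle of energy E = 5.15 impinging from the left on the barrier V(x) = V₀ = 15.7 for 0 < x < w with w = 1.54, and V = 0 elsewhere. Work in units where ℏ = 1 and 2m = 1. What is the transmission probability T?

T = 0.000159

Since E < V₀ the interior solution is evanescent with decay constant κ = √(2m(V₀ − E))/ℏ = 3.248.
κw = 5.002, sinh(κw) = 74.35.
The exact tunnelling result is T⁻¹ = 1 + V₀² sinh²(κw) / [4E(V₀ − E)] = 6271, so T = 0.000159.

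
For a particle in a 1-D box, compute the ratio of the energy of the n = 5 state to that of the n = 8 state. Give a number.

E_n = n²π²ℏ²/(2mL²) so the ratio is n₂²/n₁² = 25/64 = 0.390625.

0.390625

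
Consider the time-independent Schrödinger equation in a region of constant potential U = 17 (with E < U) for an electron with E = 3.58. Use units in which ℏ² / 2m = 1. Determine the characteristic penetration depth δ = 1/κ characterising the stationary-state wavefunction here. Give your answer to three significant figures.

δ = 0.273

Since E < U the TISE in this region is ψ'' = κ²ψ with κ = √(2m(U − E))/ℏ.
κ = √(2 × 0.5 × 13.42) = 3.663. The penetration depth is δ = 1/κ = 0.273.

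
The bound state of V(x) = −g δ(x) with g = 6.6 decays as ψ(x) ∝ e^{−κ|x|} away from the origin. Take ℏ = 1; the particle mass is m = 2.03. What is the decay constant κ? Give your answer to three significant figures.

κ = 13.4

Integrating the TISE across x = 0 gives the cusp condition ψ'(0⁺) − ψ'(0⁻) = −(2mg/ℏ²)ψ(0).
With ψ ∝ e^{−κ|x|} this yields −2κ = −2mg/ℏ², so κ = mg/ℏ² = 13.40.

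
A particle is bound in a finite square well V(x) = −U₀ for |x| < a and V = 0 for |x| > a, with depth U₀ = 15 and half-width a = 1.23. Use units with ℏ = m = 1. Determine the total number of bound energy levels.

N = 5

Define the well-strength parameter z₀ = (a/ℏ)√(2mU₀) = 1.23 × √(2·1·15) = 6.737.
The even/odd transcendental equations gain one root per π/2 in z₀, giving N = 1 + ⌊2z₀/π⌋ = 1 + ⌊4.289⌋ = 5.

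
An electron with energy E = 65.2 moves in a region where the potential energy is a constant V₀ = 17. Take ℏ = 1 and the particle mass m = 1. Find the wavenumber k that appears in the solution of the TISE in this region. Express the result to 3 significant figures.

k = 9.82

With E > V₀ the solution is oscillatory, ψ ∝ e^{±ikx} with k = √(2m(E − V₀))/ℏ.
k = √(2 × 1 × 48.2) = 9.818.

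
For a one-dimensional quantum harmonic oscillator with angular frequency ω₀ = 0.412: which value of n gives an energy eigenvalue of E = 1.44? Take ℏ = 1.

Invert E_n = (n + ½)ℏω₀: n = E/ℏω₀ − ½ = 2.995, so n = 3.

n = 3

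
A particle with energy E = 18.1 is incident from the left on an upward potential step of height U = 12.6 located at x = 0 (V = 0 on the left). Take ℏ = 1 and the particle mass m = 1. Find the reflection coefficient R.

The wavenumbers are k₁ = √(2mE)/ℏ = 6.017 on the left and k₂ = √(2m(E − U))/ℏ = 3.317 on the right.
Continuity of ψ and ψ′ at the step yields the reflection amplitude r = (k₁ − k₂)/(k₁ + k₂) = 0.2893; thus R = |r|² = 0.08369, T = 0.9163.

R = 0.0837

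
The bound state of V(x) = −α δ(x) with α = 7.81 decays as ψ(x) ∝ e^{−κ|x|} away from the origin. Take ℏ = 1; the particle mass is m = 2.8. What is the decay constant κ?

Integrating the TISE across x = 0 gives the cusp condition ψ'(0⁺) − ψ'(0⁻) = −(2mα/ℏ²)ψ(0).
With ψ ∝ e^{−κ|x|} this yields −2κ = −2mα/ℏ², so κ = mα/ℏ² = 21.87.

κ = 21.9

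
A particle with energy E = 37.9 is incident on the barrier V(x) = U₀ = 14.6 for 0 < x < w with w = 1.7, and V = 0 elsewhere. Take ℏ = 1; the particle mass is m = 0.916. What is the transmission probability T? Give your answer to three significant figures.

Above the barrier the interior wavenumber is k₂ = √(2m(E − U₀))/ℏ = 6.533, giving phase k₂w = 11.11.
Matching at both interfaces gives T⁻¹ = 1 + U₀² sin²(k₂w) / [4E(E − U₀)] = 1.060, hence T = 0.944.

T = 0.944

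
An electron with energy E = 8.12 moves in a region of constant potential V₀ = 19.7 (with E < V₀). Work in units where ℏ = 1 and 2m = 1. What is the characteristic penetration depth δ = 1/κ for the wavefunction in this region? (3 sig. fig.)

δ = 0.294

Since E < V₀ the TISE in this region is ψ'' = κ²ψ with κ = √(2m(V₀ − E))/ℏ.
κ = √(2 × 0.5 × 11.58) = 3.403. The penetration depth is δ = 1/κ = 0.294.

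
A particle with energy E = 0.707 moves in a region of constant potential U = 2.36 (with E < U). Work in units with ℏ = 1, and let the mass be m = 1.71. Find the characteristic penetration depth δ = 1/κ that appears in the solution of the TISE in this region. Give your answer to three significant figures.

Since E < U the TISE in this region is ψ'' = κ²ψ with κ = √(2m(U − E))/ℏ.
κ = √(2 × 1.71 × 1.653) = 2.378. The penetration depth is δ = 1/κ = 0.421.

δ = 0.421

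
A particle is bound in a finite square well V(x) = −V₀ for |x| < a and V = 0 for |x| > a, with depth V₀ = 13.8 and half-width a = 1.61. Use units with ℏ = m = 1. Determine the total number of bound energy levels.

Define the well-strength parameter z₀ = (a/ℏ)√(2mV₀) = 1.61 × √(2·1·13.8) = 8.458.
A new bound state (alternating even/odd) appears each time z₀ passes a multiple of π/2, so N = ⌊2z₀/π⌋ + 1 = ⌊5.385⌋ + 1 = 6.

N = 6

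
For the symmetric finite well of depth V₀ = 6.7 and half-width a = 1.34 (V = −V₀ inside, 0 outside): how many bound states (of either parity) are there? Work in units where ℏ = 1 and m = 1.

The dimensionless depth is z₀ = a√(2mV₀)/ℏ = 1.34 × √(13.40) = 4.905.
A new bound state (alternating even/odd) appears each time z₀ passes a multiple of π/2, so N = ⌊2z₀/π⌋ + 1 = ⌊3.123⌋ + 1 = 4.

N = 4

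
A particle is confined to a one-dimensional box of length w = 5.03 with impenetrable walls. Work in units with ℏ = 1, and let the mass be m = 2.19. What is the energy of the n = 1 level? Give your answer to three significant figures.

E = 0.0891

Requiring ψ(0) = ψ(w) = 0 quantises k = nπ/w, hence E_n = ℏ²k²/2m = n²π²ℏ²/(2mw²).
E_1 = 1² × π² / (2 × 2.19 × 5.03²) = 0.08906.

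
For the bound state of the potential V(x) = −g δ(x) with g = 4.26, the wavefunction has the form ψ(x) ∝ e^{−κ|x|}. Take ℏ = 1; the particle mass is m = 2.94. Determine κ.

κ = 12.5

Integrating the TISE across x = 0 gives the cusp condition ψ'(0⁺) − ψ'(0⁻) = −(2mg/ℏ²)ψ(0).
With ψ ∝ e^{−κ|x|} this yields −2κ = −2mg/ℏ², so κ = mg/ℏ² = 12.52.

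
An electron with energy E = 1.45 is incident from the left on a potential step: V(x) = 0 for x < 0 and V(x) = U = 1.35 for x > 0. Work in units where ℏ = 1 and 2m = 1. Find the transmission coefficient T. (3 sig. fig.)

The wavenumbers are k₁ = √(2mE)/ℏ = 1.204 on the left and k₂ = √(2m(E − U))/ℏ = 0.3162 on the right.
Matching ψ and ψ′ at x = 0 gives r = (k₁ − k₂)/(k₁ + k₂), so R = r² = 0.3411 and T = 1 − R = 0.6589.

T = 0.659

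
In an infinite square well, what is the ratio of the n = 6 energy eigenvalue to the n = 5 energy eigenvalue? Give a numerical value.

1.44

E_n = n²π²ℏ²/(2mL²) so the ratio is n₂²/n₁² = 36/25 = 1.44.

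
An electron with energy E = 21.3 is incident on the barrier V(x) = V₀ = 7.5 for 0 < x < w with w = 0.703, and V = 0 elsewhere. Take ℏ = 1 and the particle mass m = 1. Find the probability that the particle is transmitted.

Above the barrier the interior wavenumber is k₂ = √(2m(E − V₀))/ℏ = 5.254, giving phase k₂w = 3.693.
T = [1 + V₀² sin²(k₂w) / (4E(E − V₀))]⁻¹ = 1/1.013 = 0.987.

T = 0.987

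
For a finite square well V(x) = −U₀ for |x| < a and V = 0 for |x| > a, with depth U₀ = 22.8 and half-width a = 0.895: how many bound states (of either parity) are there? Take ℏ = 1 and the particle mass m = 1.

N = 4

The dimensionless depth is z₀ = a√(2mU₀)/ℏ = 0.895 × √(45.60) = 6.044.
The even/odd transcendental equations gain one root per π/2 in z₀, giving N = 1 + ⌊2z₀/π⌋ = 1 + ⌊3.848⌋ = 4.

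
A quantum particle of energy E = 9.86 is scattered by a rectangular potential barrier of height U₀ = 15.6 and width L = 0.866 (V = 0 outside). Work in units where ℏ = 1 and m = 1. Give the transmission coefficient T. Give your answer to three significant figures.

Since E < U₀ the interior solution is evanescent with decay constant κ = √(2m(U₀ − E))/ℏ = 3.388.
κL = 2.934, sinh(κL) = 9.377.
Matching ψ, ψ′ at both faces gives T = [1 + U₀² sinh²(κL) / (4E(U₀ − E))]⁻¹ = 1/95.51 = 0.0105.

T = 0.0105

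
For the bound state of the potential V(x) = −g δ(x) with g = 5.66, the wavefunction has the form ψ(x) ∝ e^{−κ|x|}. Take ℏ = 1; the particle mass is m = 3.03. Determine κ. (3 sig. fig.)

κ = 17.1

Integrate −(ℏ²/2m)ψ'' − gδ(x)ψ = Eψ from −ε to +ε: the ψ'' term gives ψ'(0⁺) − ψ'(0⁻) and the δ term gives −(2mg/ℏ²)ψ(0).
With ψ ∝ e^{−κ|x|} this yields −2κ = −2mg/ℏ², so κ = mg/ℏ² = 17.15.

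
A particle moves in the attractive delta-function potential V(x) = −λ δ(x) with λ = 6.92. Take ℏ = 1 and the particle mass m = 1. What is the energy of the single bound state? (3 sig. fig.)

The bound state is ψ(x) = √κ e^{−κ|x|}. The derivative jump ψ'(0⁺) − ψ'(0⁻) = −(2mλ/ℏ²)ψ(0) fixes κ = mλ/ℏ² = 6.920.
Then E = −ℏ²κ²/(2m) = −mλ²/(2ℏ²) = -23.94.

E = -23.9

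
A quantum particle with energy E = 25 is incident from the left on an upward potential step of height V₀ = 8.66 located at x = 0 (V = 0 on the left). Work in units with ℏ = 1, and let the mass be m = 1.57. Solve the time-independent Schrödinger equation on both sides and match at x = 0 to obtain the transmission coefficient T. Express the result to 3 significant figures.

The wavenumbers are k₁ = √(2mE)/ℏ = 8.860 on the left and k₂ = √(2m(E − V₀))/ℏ = 7.163 on the right.
Continuity of ψ and ψ′ at the step yields the reflection amplitude r = (k₁ − k₂)/(k₁ + k₂) = 0.1059; thus R = |r|² = 0.01122, T = 0.9888.

T = 0.989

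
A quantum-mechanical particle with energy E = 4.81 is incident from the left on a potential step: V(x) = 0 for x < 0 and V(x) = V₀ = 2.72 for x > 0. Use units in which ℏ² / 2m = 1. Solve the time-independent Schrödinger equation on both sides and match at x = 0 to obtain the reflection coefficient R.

R = 0.0422

On each side the TISE gives plane waves with k = √(2m(E − V))/ℏ: k₁ = √(2·½·4.81) = 2.193, k₂ = √(2·½·2.09) = 1.446.
Continuity of ψ and ψ′ at the step yields the reflection amplitude r = (k₁ − k₂)/(k₁ + k₂) = 0.2054; thus R = |r|² = 0.04220, T = 0.9578.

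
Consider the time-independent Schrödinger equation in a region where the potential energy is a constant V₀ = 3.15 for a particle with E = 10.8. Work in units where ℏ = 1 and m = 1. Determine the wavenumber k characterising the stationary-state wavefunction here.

With E > V₀ the solution is oscillatory, ψ ∝ e^{±ikx} with k = √(2m(E − V₀))/ℏ.
k = √(2 × 1 × 7.65) = 3.912.

k = 3.91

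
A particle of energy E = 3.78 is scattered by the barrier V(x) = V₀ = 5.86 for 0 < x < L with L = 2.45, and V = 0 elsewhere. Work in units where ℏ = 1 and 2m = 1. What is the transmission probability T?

T = 0.00312

Since E < V₀ the interior solution is evanescent with decay constant κ = √(2m(V₀ − E))/ℏ = 1.442.
κL = 3.533, sinh(κL) = 17.11.
The exact tunnelling result is T⁻¹ = 1 + V₀² sinh²(κL) / [4E(V₀ − E)] = 320.5, so T = 0.00312.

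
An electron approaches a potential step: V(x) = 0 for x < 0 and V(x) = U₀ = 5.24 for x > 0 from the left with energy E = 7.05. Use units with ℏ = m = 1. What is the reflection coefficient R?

On each side the TISE gives plane waves with k = √(2m(E − V))/ℏ: k₁ = √(2·1·7.05) = 3.755, k₂ = √(2·1·1.81) = 1.903.
Matching ψ and ψ′ at x = 0 gives r = (k₁ − k₂)/(k₁ + k₂), so R = r² = 0.1072 and T = 1 − R = 0.8928.

R = 0.107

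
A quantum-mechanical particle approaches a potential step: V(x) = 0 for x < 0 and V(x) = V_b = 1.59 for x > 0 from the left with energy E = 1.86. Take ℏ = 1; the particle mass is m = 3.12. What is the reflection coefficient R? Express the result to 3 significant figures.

On each side the TISE gives plane waves with k = √(2m(E − V))/ℏ: k₁ = √(2·3.12·1.86) = 3.407, k₂ = √(2·3.12·0.27) = 1.298.
Continuity of ψ and ψ′ at the step yields the reflection amplitude r = (k₁ − k₂)/(k₁ + k₂) = 0.4482; thus R = |r|² = 0.2009, T = 0.7991.

R = 0.201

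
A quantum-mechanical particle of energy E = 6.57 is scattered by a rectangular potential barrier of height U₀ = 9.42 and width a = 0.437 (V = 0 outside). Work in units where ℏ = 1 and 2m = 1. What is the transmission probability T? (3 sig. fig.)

T = 0.565

E < U₀: inside the barrier ψ ∝ e^{±κx} with κ = √(2m(U₀ − E))/ℏ = 1.688.
κa = 0.7377, sinh(κa) = 0.8065.
The exact tunnelling result is T⁻¹ = 1 + U₀² sinh²(κa) / [4E(U₀ − E)] = 1.771, so T = 0.565.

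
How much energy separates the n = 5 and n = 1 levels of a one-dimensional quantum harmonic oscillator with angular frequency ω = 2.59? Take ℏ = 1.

ΔE = 10.4

E_n = ℏω(n + ½), so ΔE = (5 − 1) ℏω = 4 × 2.59 = 10.36.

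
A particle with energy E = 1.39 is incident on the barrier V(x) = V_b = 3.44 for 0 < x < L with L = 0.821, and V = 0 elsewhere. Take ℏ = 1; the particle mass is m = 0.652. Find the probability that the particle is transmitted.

T = 0.232

E < V_b: inside the barrier ψ ∝ e^{±κx} with κ = √(2m(V_b − E))/ℏ = 1.635.
κL = 1.342, sinh(κL) = 1.783.
Matching ψ, ψ′ at both faces gives T = [1 + V_b² sinh²(κL) / (4E(V_b − E))]⁻¹ = 1/4.302 = 0.232.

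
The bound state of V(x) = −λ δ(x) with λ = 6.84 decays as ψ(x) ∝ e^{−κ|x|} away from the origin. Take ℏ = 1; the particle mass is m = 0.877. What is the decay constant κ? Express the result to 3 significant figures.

κ = 6.00

Integrate −(ℏ²/2m)ψ'' − λδ(x)ψ = Eψ from −ε to +ε: the ψ'' term gives ψ'(0⁺) − ψ'(0⁻) and the δ term gives −(2mλ/ℏ²)ψ(0).
With ψ ∝ e^{−κ|x|} this yields −2κ = −2mλ/ℏ², so κ = mλ/ℏ² = 5.999.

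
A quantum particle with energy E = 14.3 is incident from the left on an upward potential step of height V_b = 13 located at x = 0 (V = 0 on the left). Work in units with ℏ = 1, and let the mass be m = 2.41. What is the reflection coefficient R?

R = 0.288

On each side the TISE gives plane waves with k = √(2m(E − V))/ℏ: k₁ = √(2·2.41·14.3) = 8.302, k₂ = √(2·2.41·1.3) = 2.503.
Matching ψ and ψ′ at x = 0 gives r = (k₁ − k₂)/(k₁ + k₂), so R = r² = 0.2880 and T = 1 − R = 0.7120.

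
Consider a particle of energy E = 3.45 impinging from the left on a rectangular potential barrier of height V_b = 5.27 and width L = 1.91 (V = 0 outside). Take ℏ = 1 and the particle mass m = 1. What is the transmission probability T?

Since E < V_b the interior solution is evanescent with decay constant κ = √(2m(V_b − E))/ℏ = 1.908.
κL = 3.644, sinh(κL) = 19.11.
Matching ψ, ψ′ at both faces gives T = [1 + V_b² sinh²(κL) / (4E(V_b − E))]⁻¹ = 1/404.8 = 0.00247.

T = 0.00247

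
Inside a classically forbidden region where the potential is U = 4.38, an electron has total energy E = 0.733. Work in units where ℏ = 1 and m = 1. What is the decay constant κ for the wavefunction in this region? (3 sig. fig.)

Since E < U the TISE in this region is ψ'' = κ²ψ with κ = √(2m(U − E))/ℏ.
κ = √(2 × 1 × 3.647) = 2.701.

κ = 2.70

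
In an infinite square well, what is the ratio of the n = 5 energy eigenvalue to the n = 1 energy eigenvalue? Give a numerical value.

Since E_n ∝ n², the ratio is (5/1)² = 25.

25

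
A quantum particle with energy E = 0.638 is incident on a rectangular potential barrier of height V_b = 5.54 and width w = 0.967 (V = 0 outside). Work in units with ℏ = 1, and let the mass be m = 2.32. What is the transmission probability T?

T = 0.000161

E < V_b: inside the barrier ψ ∝ e^{±κx} with κ = √(2m(V_b − E))/ℏ = 4.769.
κw = 4.612, sinh(κw) = 50.33.
Matching ψ, ψ′ at both faces gives T = [1 + V_b² sinh²(κw) / (4E(V_b − E))]⁻¹ = 1/6215 = 0.000161.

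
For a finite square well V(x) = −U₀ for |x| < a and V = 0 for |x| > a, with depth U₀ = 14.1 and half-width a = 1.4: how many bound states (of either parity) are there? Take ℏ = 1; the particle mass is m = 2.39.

Define the well-strength parameter z₀ = (a/ℏ)√(2mU₀) = 1.4 × √(2·2.39·14.1) = 11.49.
A new bound state (alternating even/odd) appears each time z₀ passes a multiple of π/2, so N = ⌊2z₀/π⌋ + 1 = ⌊7.317⌋ + 1 = 8.

N = 8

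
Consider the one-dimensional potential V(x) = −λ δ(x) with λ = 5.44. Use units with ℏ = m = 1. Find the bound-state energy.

The bound state is ψ(x) = √κ e^{−κ|x|}. The derivative jump ψ'(0⁺) − ψ'(0⁻) = −(2mλ/ℏ²)ψ(0) fixes κ = mλ/ℏ² = 5.440.
Then E = −ℏ²κ²/(2m) = −mλ²/(2ℏ²) = -14.80.

E = -14.8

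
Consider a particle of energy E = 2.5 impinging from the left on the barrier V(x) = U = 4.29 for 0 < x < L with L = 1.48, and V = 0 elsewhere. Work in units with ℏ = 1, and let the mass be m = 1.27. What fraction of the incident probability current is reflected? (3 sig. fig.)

R = 0.993

Since E < U the interior solution is evanescent with decay constant κ = √(2m(U − E))/ℏ = 2.132.
κL = 3.156, sinh(κL) = 11.71.
The exact tunnelling result is T⁻¹ = 1 + U² sinh²(κL) / [4E(U − E)] = 142.1, so T = 0.00704.
R = 1 − T = 0.993.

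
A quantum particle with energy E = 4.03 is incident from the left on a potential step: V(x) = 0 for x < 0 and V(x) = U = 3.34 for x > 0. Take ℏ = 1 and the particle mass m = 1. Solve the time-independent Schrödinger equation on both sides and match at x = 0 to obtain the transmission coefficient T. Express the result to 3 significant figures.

The wavenumbers are k₁ = √(2mE)/ℏ = 2.839 on the left and k₂ = √(2m(E − U))/ℏ = 1.175 on the right.
Matching ψ and ψ′ at x = 0 gives r = (k₁ − k₂)/(k₁ + k₂), so R = r² = 0.1719 and T = 1 − R = 0.8281.

T = 0.828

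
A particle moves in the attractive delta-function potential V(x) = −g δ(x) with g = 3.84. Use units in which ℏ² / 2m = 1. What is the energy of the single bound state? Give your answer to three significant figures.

E = -3.69

For x ≠ 0 the bound state is ψ ∝ e^{−κ|x|}; integrating the TISE across the delta gives the cusp condition 2κ = 2mg/ℏ², so κ = 1.920.
Then E = −ℏ²κ²/(2m) = −mg²/(2ℏ²) = -3.686.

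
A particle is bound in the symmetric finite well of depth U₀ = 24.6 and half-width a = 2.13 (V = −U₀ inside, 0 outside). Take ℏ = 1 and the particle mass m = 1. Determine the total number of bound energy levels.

Define the well-strength parameter z₀ = (a/ℏ)√(2mU₀) = 2.13 × √(2·1·24.6) = 14.94.
A new bound state (alternating even/odd) appears each time z₀ passes a multiple of π/2, so N = ⌊2z₀/π⌋ + 1 = ⌊9.511⌋ + 1 = 10.

N = 10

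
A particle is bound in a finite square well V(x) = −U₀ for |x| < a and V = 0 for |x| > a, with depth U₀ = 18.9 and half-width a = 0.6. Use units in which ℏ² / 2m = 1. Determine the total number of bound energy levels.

N = 2

The dimensionless depth is z₀ = a√(2mU₀)/ℏ = 0.6 × √(18.90) = 2.608.
A new bound state (alternating even/odd) appears each time z₀ passes a multiple of π/2, so N = ⌊2z₀/π⌋ + 1 = ⌊1.661⌋ + 1 = 2.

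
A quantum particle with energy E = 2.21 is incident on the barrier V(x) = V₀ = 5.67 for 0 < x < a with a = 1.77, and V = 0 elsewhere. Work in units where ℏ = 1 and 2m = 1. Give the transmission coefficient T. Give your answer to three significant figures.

E < V₀: inside the barrier ψ ∝ e^{±κx} with κ = √(2m(V₀ − E))/ℏ = 1.860.
κa = 3.292, sinh(κa) = 13.43.
The exact tunnelling result is T⁻¹ = 1 + V₀² sinh²(κa) / [4E(V₀ − E)] = 190.7, so T = 0.00524.

T = 0.00524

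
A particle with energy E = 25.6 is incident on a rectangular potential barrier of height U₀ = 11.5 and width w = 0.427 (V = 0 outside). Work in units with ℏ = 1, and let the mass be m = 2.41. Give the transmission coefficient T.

Above the barrier the interior wavenumber is k₂ = √(2m(E − U₀))/ℏ = 8.244, giving phase k₂w = 3.520.
Matching at both interfaces gives T⁻¹ = 1 + U₀² sin²(k₂w) / [4E(E − U₀)] = 1.013, hence T = 0.988.

T = 0.988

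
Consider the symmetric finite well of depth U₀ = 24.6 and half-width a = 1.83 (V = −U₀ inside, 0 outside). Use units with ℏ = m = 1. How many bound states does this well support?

The dimensionless depth is z₀ = a√(2mU₀)/ℏ = 1.83 × √(49.20) = 12.84.
The even/odd transcendental equations gain one root per π/2 in z₀, giving N = 1 + ⌊2z₀/π⌋ = 1 + ⌊8.172⌋ = 9.

N = 9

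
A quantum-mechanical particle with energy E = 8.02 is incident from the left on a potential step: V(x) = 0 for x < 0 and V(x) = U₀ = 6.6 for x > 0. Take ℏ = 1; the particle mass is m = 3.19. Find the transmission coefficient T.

T = 0.834

The wavenumbers are k₁ = √(2mE)/ℏ = 7.153 on the left and k₂ = √(2m(E − U₀))/ℏ = 3.010 on the right.
Continuity of ψ and ψ′ at the step yields the reflection amplitude r = (k₁ − k₂)/(k₁ + k₂) = 0.4077; thus R = |r|² = 0.1662, T = 0.8338.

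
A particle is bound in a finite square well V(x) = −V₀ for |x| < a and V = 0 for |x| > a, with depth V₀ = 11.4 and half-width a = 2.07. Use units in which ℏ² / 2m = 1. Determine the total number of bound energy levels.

N = 5

The dimensionless depth is z₀ = a√(2mV₀)/ℏ = 2.07 × √(11.40) = 6.989.
The even/odd transcendental equations gain one root per π/2 in z₀, giving N = 1 + ⌊2z₀/π⌋ = 1 + ⌊4.449⌋ = 5.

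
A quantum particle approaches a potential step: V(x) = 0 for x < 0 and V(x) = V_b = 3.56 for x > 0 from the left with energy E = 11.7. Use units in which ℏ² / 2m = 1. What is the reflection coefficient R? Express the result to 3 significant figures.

R = 0.00818

On each side the TISE gives plane waves with k = √(2m(E − V))/ℏ: k₁ = √(2·½·11.7) = 3.421, k₂ = √(2·½·8.14) = 2.853.
Matching ψ and ψ′ at x = 0 gives r = (k₁ − k₂)/(k₁ + k₂), so R = r² = 0.008182 and T = 1 − R = 0.9918.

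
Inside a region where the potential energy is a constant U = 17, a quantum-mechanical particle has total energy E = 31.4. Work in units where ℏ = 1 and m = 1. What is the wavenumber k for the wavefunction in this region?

k = 5.37

With E > U the solution is oscillatory, ψ ∝ e^{±ikx} with k = √(2m(E − U))/ℏ.
k = √(2 × 1 × 14.4) = 5.367.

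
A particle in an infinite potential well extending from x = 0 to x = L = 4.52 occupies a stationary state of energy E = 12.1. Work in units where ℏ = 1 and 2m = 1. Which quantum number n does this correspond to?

n = 5

For an infinite well E_n = n²π²ℏ²/(2mL²), so n = (L/πℏ)√(2mE).
n = (4.52/π) × √(2 × 0.5 × 12.1) = 5.005 → n = 5.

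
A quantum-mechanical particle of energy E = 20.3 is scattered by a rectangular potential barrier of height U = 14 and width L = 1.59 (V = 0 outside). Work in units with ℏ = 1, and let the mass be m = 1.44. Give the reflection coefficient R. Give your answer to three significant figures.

Above the barrier the interior wavenumber is k₂ = √(2m(E − U))/ℏ = 4.260, giving phase k₂L = 6.773.
Matching at both interfaces gives T⁻¹ = 1 + U² sin²(k₂L) / [4E(E − U)] = 1.085, hence T = 0.922.
R = 1 − T = 0.0781.

R = 0.0781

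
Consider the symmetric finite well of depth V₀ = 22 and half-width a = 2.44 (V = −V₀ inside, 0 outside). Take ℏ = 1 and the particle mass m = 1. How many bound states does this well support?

N = 11

Define the well-strength parameter z₀ = (a/ℏ)√(2mV₀) = 2.44 × √(2·1·22) = 16.19.
The even/odd transcendental equations gain one root per π/2 in z₀, giving N = 1 + ⌊2z₀/π⌋ = 1 + ⌊10.30⌋ = 11.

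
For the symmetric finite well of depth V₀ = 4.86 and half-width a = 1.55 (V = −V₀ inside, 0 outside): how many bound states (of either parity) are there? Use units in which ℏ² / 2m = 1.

N = 3

The dimensionless depth is z₀ = a√(2mV₀)/ℏ = 1.55 × √(4.860) = 3.417.
A new bound state (alternating even/odd) appears each time z₀ passes a multiple of π/2, so N = ⌊2z₀/π⌋ + 1 = ⌊2.175⌋ + 1 = 3.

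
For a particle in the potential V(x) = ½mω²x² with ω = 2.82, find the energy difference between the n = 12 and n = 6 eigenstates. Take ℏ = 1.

ΔE = 16.9

E_n = ℏω(n + ½), so ΔE = (12 − 6) ℏω = 6 × 2.82 = 16.92.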